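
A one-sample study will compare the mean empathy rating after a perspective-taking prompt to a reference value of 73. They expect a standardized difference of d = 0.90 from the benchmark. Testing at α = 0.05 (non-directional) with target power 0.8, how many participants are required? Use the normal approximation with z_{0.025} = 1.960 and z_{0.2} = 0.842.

n = 10

For a one-sample test: n = ((z_{α/2} + z_β) / d)².
z_{α/2} + z_β = 1.960 + 0.842 = 2.802.
n = (2.802 / 0.90)² = 3.113² = 9.69.
Round up.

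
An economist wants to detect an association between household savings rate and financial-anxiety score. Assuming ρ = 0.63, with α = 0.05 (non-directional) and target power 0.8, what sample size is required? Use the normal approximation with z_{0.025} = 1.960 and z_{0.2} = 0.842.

n = 18

Fisher's z: C = ½·ln((1+r)/(1−r)) = ½·ln(4.4054) = 0.7414.
n = ((z_{α/2} + z_β)/C)² + 3.
(1.960 + 0.842) / 0.7414 = 2.802 / 0.7414 = 3.779.
n = 3.779² + 3 = 14.28 + 3 = 17.3.
Round up.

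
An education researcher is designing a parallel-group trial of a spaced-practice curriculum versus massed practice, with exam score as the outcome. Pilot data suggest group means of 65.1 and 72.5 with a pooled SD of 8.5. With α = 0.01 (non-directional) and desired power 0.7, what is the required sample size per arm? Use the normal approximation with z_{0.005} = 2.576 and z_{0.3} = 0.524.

Cohen's d = |M₁ − M₂| / SD_pooled = |65.1 − 72.5| / 8.5 = 7.4 / 8.5 = 0.871.
For two independent groups with equal n: n = 2·((z_{α/2} + z_β) / d)².
z_{α/2} + z_β = 2.576 + 0.524 = 3.100.
n = 2 × (3.100 / 0.871)² = 2 × 3.559² = 2 × 12.67 = 25.3.
Round up to the next whole participant.

n = 26 per group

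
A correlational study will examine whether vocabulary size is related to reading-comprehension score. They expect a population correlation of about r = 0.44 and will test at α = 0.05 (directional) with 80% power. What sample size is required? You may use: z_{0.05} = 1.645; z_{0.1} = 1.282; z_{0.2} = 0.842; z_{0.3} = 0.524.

Fisher's z: C = ½·ln((1+r)/(1−r)) = ½·ln(2.5714) = 0.4722.
n = ((z_{α} + z_β)/C)² + 3.
(1.645 + 0.842) / 0.4722 = 2.487 / 0.4722 = 5.267.
n = 5.267² + 3 = 27.74 + 3 = 30.7.
Round up.

n = 31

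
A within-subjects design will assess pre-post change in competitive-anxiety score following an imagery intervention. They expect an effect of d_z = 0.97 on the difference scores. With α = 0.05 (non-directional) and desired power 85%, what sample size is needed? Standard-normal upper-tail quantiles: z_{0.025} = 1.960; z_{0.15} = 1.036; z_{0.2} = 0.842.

For a paired (one-sample on differences) test: n = ((z_{α/2} + z_β) / d)².
z_{α/2} + z_β = 1.960 + 1.036 = 2.996.
n = (2.996 / 0.97)² = 3.089² = 9.54.
Round up.

n = 10 pairs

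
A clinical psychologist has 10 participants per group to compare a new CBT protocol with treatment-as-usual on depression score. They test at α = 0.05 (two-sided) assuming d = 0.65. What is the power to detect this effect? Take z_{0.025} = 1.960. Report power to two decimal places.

power ≈ 0.31

For two equal groups, power = Φ(d·√(n/2) − z_{α/2}).
d·√(n/2) = 0.65 × √(10/2) = 0.65 × 2.236 = 1.453.
z_β = 1.453 − 1.960 = -0.507.
Power = Φ(-0.507) = 0.306.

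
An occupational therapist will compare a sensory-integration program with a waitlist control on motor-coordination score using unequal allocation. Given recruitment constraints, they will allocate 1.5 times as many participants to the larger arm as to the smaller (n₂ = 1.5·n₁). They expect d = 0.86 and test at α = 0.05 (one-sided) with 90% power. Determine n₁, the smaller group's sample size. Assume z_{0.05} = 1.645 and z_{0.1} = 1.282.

n₁ = 20

With allocation ratio k = n₂/n₁ = 1.5, Var(x̄₁−x̄₂) = σ²(1/n₁ + 1/(k·n₁)) = σ²·(k+1)/(k·n₁).
So n₁ = (1 + 1/k)·((z_{α} + z_β)/d)² = 1.667 × (2.927/0.86)².
n₁ = 1.667 × 11.58 = 19.3.
Round up: n₁ = 20, giving n₂ = 1.5 × 20 = 30.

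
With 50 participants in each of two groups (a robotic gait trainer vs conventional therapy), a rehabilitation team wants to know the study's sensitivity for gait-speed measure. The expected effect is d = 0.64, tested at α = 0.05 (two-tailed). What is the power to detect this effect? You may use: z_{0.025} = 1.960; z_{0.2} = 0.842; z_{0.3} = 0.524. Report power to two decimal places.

For two equal groups, power = Φ(d·√(n/2) − z_{α/2}).
d·√(n/2) = 0.64 × √(50/2) = 0.64 × 5.000 = 3.200.
z_β = 3.200 − 1.960 = 1.240.
Power = Φ(1.240) = 0.893.

power ≈ 0.89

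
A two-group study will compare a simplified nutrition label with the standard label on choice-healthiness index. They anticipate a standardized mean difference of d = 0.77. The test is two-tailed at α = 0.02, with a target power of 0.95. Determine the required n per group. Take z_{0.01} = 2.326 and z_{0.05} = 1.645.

n = 54 per group

For two independent groups with equal n: n = 2·((z_{α/2} + z_β) / d)².
z_{α/2} + z_β = 2.326 + 1.645 = 3.971.
n = 2 × (3.971 / 0.77)² = 2 × 5.157² = 2 × 26.60 = 53.2.
Round up to the next whole participant.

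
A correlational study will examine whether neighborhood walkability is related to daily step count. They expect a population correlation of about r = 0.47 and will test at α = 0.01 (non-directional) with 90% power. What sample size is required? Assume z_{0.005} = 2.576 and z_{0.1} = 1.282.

n = 61

Fisher's z: C = ½·ln((1+r)/(1−r)) = ½·ln(2.7736) = 0.5101.
n = ((z_{α/2} + z_β)/C)² + 3.
(2.576 + 1.282) / 0.5101 = 3.858 / 0.5101 = 7.563.
n = 7.563² + 3 = 57.20 + 3 = 60.2.
Round up.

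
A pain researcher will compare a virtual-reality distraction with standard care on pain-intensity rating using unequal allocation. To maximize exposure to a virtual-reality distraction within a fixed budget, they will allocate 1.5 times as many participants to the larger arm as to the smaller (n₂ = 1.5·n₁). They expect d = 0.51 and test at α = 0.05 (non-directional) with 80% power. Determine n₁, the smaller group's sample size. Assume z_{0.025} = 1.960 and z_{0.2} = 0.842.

With allocation ratio k = n₂/n₁ = 1.5, Var(x̄₁−x̄₂) = σ²(1/n₁ + 1/(k·n₁)) = σ²·(k+1)/(k·n₁).
So n₁ = (1 + 1/k)·((z_{α/2} + z_β)/d)² = 1.667 × (2.802/0.51)².
n₁ = 1.667 × 30.19 = 50.3.
Round up: n₁ = 51, giving n₂ = ⌈1.5 × 51⌉ = ⌈76.5⌉ = 77.

n₁ = 51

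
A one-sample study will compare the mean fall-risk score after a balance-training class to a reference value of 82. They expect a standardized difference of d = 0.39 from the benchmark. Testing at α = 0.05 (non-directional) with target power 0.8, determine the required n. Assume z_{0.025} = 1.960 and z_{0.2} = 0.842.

n = 52

For a one-sample test: n = ((z_{α/2} + z_β) / d)².
z_{α/2} + z_β = 1.960 + 0.842 = 2.802.
n = (2.802 / 0.39)² = 7.185² = 51.62.
Round up.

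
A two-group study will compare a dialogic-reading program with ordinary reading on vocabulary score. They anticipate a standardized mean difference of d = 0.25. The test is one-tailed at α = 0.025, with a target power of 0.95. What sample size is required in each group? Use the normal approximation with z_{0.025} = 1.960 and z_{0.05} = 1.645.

For two independent groups with equal n: n = 2·((z_{α} + z_β) / d)².
z_{α} + z_β = 1.960 + 1.645 = 3.605.
n = 2 × (3.605 / 0.25)² = 2 × 14.420² = 2 × 207.94 = 415.9.
Round up to the next whole participant.

n = 416 per group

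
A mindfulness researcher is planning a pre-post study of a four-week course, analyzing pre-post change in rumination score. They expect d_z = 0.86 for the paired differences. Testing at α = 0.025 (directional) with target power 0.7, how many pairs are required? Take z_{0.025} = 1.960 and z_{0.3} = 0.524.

n = 9 pairs

For a paired (one-sample on differences) test: n = ((z_{α} + z_β) / d)².
z_{α} + z_β = 1.960 + 0.524 = 2.484.
n = (2.484 / 0.86)² = 2.888² = 8.34.
Round up.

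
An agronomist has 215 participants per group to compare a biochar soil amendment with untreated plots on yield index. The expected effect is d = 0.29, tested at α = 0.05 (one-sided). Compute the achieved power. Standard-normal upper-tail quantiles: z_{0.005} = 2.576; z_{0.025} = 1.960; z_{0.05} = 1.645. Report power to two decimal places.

power ≈ 0.91

For two equal groups, power = Φ(d·√(n/2) − z_{α}).
d·√(n/2) = 0.29 × √(215/2) = 0.29 × 10.368 = 3.007.
z_β = 3.007 − 1.645 = 1.362.
Power = Φ(1.362) = 0.913.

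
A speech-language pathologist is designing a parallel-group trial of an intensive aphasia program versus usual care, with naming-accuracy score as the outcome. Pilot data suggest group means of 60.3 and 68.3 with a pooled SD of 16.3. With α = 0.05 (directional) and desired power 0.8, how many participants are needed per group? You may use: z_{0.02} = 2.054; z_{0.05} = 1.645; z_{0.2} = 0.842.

n = 52 per group

Cohen's d = |M₁ − M₂| / SD_pooled = |60.3 − 68.3| / 16.3 = 8.0 / 16.3 = 0.491.
For two independent groups with equal n: n = 2·((z_{α} + z_β) / d)².
z_{α} + z_β = 1.645 + 0.842 = 2.487.
n = 2 × (2.487 / 0.491)² = 2 × 5.065² = 2 × 25.66 = 51.3.
Round up to the next whole participant.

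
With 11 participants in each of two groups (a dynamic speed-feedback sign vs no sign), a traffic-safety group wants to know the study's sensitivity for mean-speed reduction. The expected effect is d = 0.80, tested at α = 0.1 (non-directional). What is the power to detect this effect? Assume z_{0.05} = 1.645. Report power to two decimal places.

For two equal groups, power = Φ(d·√(n/2) − z_{α/2}).
d·√(n/2) = 0.80 × √(11/2) = 0.80 × 2.345 = 1.876.
z_β = 1.876 − 1.645 = 0.231.
Power = Φ(0.231) = 0.591.

power ≈ 0.59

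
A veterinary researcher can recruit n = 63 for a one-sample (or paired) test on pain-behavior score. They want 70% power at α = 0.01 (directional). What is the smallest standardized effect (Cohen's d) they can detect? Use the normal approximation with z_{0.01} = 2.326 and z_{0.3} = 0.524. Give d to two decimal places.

For a single sample (or paired design) of n = 63: d_min = (z_{α} + z_β)/√n.
z-sum = 2.326 + 0.524 = 2.850.
d_min = 2.850 / √63 = 2.850 / 7.937 = 0.359.

d_min ≈ 0.36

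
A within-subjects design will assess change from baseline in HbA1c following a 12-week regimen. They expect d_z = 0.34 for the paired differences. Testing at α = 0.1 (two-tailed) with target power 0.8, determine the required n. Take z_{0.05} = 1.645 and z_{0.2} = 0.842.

n = 54 pairs

For a paired (one-sample on differences) test: n = ((z_{α/2} + z_β) / d)².
z_{α/2} + z_β = 1.645 + 0.842 = 2.487.
n = (2.487 / 0.34)² = 7.315² = 53.50.
Round up.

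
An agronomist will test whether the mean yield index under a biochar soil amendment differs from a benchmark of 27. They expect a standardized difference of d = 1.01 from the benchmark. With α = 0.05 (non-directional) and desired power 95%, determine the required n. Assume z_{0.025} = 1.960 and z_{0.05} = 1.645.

For a one-sample test: n = ((z_{α/2} + z_β) / d)².
z_{α/2} + z_β = 1.960 + 1.645 = 3.605.
n = (3.605 / 1.01)² = 3.569² = 12.74.
Round up.

n = 13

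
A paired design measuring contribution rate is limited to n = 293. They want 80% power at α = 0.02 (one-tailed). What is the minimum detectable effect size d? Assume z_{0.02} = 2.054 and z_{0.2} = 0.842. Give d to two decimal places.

For a single sample (or paired design) of n = 293: d_min = (z_{α} + z_β)/√n.
z-sum = 2.054 + 0.842 = 2.896.
d_min = 2.896 / √293 = 2.896 / 17.117 = 0.169.

d_min ≈ 0.17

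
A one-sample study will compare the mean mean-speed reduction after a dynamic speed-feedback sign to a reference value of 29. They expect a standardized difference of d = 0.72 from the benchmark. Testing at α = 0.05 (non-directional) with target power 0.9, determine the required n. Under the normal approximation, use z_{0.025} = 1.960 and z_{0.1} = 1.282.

For a one-sample test: n = ((z_{α/2} + z_β) / d)².
z_{α/2} + z_β = 1.960 + 1.282 = 3.242.
n = (3.242 / 0.72)² = 4.503² = 20.28.
Round up.

n = 21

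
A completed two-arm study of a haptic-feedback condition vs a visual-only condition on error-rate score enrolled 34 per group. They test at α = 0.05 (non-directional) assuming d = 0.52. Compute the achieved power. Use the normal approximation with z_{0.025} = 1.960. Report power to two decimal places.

power ≈ 0.57

For two equal groups, power = Φ(d·√(n/2) − z_{α/2}).
d·√(n/2) = 0.52 × √(34/2) = 0.52 × 4.123 = 2.144.
z_β = 2.144 − 1.960 = 0.184.
Power = Φ(0.184) = 0.573.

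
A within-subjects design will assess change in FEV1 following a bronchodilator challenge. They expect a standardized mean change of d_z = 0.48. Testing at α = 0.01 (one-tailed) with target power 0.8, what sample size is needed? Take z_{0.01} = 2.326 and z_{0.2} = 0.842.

For a paired (one-sample on differences) test: n = ((z_{α} + z_β) / d)².
z_{α} + z_β = 2.326 + 0.842 = 3.168.
n = (3.168 / 0.48)² = 6.600² = 43.56.
Round up.

n = 44 pairs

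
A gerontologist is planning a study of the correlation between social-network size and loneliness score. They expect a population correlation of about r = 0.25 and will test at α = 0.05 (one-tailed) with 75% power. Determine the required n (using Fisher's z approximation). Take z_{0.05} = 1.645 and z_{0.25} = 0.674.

Fisher's z: C = ½·ln((1+r)/(1−r)) = ½·ln(1.6667) = 0.2554.
n = ((z_{α} + z_β)/C)² + 3.
(1.645 + 0.674) / 0.2554 = 2.319 / 0.2554 = 9.080.
n = 9.080² + 3 = 82.44 + 3 = 85.4.
Round up.

n = 86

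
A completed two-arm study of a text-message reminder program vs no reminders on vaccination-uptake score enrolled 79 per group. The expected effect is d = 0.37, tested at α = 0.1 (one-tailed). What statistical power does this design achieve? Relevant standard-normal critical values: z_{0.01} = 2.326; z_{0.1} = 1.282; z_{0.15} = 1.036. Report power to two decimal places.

power ≈ 0.85

For two equal groups, power = Φ(d·√(n/2) − z_{α}).
d·√(n/2) = 0.37 × √(79/2) = 0.37 × 6.285 = 2.325.
z_β = 2.325 − 1.282 = 1.043.
Power = Φ(1.043) = 0.852.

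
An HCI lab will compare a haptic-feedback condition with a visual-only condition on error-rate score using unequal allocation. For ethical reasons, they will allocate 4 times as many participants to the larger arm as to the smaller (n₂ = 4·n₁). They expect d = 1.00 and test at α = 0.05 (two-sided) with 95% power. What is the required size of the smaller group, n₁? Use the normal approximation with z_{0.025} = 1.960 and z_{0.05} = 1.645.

n₁ = 17

With allocation ratio k = n₂/n₁ = 4, Var(x̄₁−x̄₂) = σ²(1/n₁ + 1/(k·n₁)) = σ²·(k+1)/(k·n₁).
So n₁ = (1 + 1/k)·((z_{α/2} + z_β)/d)² = 1.250 × (3.605/1.00)².
n₁ = 1.250 × 13.00 = 16.2.
Round up: n₁ = 17, giving n₂ = 4 × 17 = 68.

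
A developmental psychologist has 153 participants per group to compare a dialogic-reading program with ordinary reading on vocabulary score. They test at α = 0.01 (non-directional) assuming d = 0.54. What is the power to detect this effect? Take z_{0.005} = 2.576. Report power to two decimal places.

power ≈ 0.98

For two equal groups, power = Φ(d·√(n/2) − z_{α/2}).
d·√(n/2) = 0.54 × √(153/2) = 0.54 × 8.746 = 4.723.
z_β = 4.723 − 2.576 = 2.147.
Power = Φ(2.147) = 0.984.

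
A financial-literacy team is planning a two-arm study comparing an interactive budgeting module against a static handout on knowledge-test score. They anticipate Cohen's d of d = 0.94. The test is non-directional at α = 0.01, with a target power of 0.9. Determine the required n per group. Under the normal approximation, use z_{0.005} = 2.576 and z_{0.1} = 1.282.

n = 34 per group

For two independent groups with equal n: n = 2·((z_{α/2} + z_β) / d)².
z_{α/2} + z_β = 2.576 + 1.282 = 3.858.
n = 2 × (3.858 / 0.94)² = 2 × 4.104² = 2 × 16.84 = 33.7.
Round up to the next whole participant.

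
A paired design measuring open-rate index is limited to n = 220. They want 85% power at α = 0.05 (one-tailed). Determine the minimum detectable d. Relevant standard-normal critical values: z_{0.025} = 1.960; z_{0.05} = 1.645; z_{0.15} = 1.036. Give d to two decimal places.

d_min ≈ 0.18

For a single sample (or paired design) of n = 220: d_min = (z_{α} + z_β)/√n.
z-sum = 1.645 + 1.036 = 2.681.
d_min = 2.681 / √220 = 2.681 / 14.832 = 0.181.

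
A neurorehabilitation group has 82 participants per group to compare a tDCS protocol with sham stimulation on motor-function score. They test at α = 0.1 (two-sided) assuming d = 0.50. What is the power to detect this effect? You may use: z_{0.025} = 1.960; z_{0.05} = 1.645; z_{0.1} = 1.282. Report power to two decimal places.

power ≈ 0.94

For two equal groups, power = Φ(d·√(n/2) − z_{α/2}).
d·√(n/2) = 0.50 × √(82/2) = 0.50 × 6.403 = 3.202.
z_β = 3.202 − 1.645 = 1.557.
Power = Φ(1.557) = 0.940.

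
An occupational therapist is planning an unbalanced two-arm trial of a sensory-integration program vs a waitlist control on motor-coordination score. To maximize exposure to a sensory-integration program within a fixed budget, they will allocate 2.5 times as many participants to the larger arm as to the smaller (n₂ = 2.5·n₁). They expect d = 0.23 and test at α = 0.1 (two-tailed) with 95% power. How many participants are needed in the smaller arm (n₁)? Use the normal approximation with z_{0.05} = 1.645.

With allocation ratio k = n₂/n₁ = 2.5, Var(x̄₁−x̄₂) = σ²(1/n₁ + 1/(k·n₁)) = σ²·(k+1)/(k·n₁).
So n₁ = (1 + 1/k)·((z_{α/2} + z_β)/d)² = 1.400 × (3.290/0.23)².
n₁ = 1.400 × 204.61 = 286.5.
Round up: n₁ = 287, giving n₂ = ⌈2.5 × 287⌉ = ⌈717.5⌉ = 718.

n₁ = 287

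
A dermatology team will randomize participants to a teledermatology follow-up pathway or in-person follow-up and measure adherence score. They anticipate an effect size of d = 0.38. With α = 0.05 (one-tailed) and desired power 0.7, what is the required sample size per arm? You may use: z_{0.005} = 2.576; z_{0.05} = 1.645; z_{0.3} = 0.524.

For two independent groups with equal n: n = 2·((z_{α} + z_β) / d)².
z_{α} + z_β = 1.645 + 0.524 = 2.169.
n = 2 × (2.169 / 0.38)² = 2 × 5.708² = 2 × 32.58 = 65.2.
Round up to the next whole participant.

n = 66 per group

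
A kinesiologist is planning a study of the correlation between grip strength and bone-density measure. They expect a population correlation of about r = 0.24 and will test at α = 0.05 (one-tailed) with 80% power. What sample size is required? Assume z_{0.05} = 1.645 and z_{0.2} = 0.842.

n = 107

Fisher's z: C = ½·ln((1+r)/(1−r)) = ½·ln(1.6316) = 0.2448.
n = ((z_{α} + z_β)/C)² + 3.
(1.645 + 0.842) / 0.2448 = 2.487 / 0.2448 = 10.159.
n = 10.159² + 3 = 103.21 + 3 = 106.2.
Round up.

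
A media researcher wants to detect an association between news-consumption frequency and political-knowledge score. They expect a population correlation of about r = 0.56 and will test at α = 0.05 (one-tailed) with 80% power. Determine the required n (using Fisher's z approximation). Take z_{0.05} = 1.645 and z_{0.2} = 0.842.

n = 19

Fisher's z: C = ½·ln((1+r)/(1−r)) = ½·ln(3.5455) = 0.6328.
n = ((z_{α} + z_β)/C)² + 3.
(1.645 + 0.842) / 0.6328 = 2.487 / 0.6328 = 3.930.
n = 3.930² + 3 = 15.45 + 3 = 18.4.
Round up.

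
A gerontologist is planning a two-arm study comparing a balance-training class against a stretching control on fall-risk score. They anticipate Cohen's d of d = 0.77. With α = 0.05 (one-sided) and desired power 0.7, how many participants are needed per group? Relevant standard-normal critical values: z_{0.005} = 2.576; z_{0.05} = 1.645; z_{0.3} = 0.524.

For two independent groups with equal n: n = 2·((z_{α} + z_β) / d)².
z_{α} + z_β = 1.645 + 0.524 = 2.169.
n = 2 × (2.169 / 0.77)² = 2 × 2.817² = 2 × 7.93 = 15.9.
Round up to the next whole participant.

n = 16 per group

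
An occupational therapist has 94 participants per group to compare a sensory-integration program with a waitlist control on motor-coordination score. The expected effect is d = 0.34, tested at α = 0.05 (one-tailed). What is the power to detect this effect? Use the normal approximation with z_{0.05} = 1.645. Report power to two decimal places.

For two equal groups, power = Φ(d·√(n/2) − z_{α}).
d·√(n/2) = 0.34 × √(94/2) = 0.34 × 6.856 = 2.331.
z_β = 2.331 − 1.645 = 0.686.
Power = Φ(0.686) = 0.754.

power ≈ 0.75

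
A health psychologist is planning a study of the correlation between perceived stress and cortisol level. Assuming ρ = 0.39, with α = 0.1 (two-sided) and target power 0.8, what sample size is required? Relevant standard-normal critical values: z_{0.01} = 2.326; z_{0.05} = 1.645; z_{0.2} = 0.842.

n = 40

Fisher's z: C = ½·ln((1+r)/(1−r)) = ½·ln(2.2787) = 0.4118.
n = ((z_{α/2} + z_β)/C)² + 3.
(1.645 + 0.842) / 0.4118 = 2.487 / 0.4118 = 6.039.
n = 6.039² + 3 = 36.47 + 3 = 39.5.
Round up.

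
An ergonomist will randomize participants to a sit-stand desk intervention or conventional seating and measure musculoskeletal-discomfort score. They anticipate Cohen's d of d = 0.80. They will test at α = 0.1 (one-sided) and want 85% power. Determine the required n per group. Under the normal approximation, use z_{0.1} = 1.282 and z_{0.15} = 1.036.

n = 17 per group

For two independent groups with equal n: n = 2·((z_{α} + z_β) / d)².
z_{α} + z_β = 1.282 + 1.036 = 2.318.
n = 2 × (2.318 / 0.80)² = 2 × 2.897² = 2 × 8.40 = 16.8.
Round up to the next whole participant.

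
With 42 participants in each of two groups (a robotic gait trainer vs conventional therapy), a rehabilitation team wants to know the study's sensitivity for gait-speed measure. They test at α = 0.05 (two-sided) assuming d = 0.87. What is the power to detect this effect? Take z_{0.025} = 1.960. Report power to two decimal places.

power ≈ 0.98

For two equal groups, power = Φ(d·√(n/2) − z_{α/2}).
d·√(n/2) = 0.87 × √(42/2) = 0.87 × 4.583 = 3.987.
z_β = 3.987 − 1.960 = 2.027.
Power = Φ(2.027) = 0.979.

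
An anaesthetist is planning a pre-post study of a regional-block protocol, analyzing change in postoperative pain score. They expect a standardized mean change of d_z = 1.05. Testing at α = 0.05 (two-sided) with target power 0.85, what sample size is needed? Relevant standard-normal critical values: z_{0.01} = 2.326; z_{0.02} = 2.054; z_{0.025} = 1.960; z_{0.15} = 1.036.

n = 9 pairs

For a paired (one-sample on differences) test: n = ((z_{α/2} + z_β) / d)².
z_{α/2} + z_β = 1.960 + 1.036 = 2.996.
n = (2.996 / 1.05)² = 2.853² = 8.14.
Round up.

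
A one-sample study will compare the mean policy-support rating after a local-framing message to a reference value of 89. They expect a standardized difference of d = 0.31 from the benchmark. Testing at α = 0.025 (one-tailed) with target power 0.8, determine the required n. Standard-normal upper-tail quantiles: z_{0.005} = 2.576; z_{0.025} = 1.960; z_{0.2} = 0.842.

For a one-sample test: n = ((z_{α} + z_β) / d)².
z_{α} + z_β = 1.960 + 0.842 = 2.802.
n = (2.802 / 0.31)² = 9.039² = 81.70.
Round up.

n = 82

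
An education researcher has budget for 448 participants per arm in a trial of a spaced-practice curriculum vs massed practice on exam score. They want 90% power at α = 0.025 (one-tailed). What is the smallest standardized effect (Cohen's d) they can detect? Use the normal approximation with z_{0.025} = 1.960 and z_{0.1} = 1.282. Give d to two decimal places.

d_min ≈ 0.22

For two independent groups of n = 448 each: d_min = (z_{α} + z_β)·√(2/n).
z-sum = 1.960 + 1.282 = 3.242.
d_min = 3.242 × √(2/448) = 3.242 × 0.0668 = 0.217.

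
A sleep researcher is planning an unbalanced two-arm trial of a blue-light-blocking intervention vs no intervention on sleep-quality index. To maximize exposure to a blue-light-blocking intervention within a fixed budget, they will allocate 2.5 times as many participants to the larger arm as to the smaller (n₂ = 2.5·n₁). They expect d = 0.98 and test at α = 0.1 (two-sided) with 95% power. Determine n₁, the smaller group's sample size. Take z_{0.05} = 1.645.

n₁ = 16

With allocation ratio k = n₂/n₁ = 2.5, Var(x̄₁−x̄₂) = σ²(1/n₁ + 1/(k·n₁)) = σ²·(k+1)/(k·n₁).
So n₁ = (1 + 1/k)·((z_{α/2} + z_β)/d)² = 1.400 × (3.290/0.98)².
n₁ = 1.400 × 11.27 = 15.8.
Round up: n₁ = 16, giving n₂ = 2.5 × 16 = 40.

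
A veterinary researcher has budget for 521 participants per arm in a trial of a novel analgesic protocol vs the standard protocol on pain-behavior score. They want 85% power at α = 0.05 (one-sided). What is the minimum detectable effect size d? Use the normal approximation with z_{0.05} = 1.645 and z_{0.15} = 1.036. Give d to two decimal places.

For two independent groups of n = 521 each: d_min = (z_{α} + z_β)·√(2/n).
z-sum = 1.645 + 1.036 = 2.681.
d_min = 2.681 × √(2/521) = 2.681 × 0.0620 = 0.166.

d_min ≈ 0.17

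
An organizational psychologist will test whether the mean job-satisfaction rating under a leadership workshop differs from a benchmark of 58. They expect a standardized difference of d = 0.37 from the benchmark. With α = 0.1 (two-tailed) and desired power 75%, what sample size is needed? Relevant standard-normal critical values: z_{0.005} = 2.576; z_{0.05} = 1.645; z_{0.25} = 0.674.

n = 40

For a one-sample test: n = ((z_{α/2} + z_β) / d)².
z_{α/2} + z_β = 1.645 + 0.674 = 2.319.
n = (2.319 / 0.37)² = 6.268² = 39.28.
Round up.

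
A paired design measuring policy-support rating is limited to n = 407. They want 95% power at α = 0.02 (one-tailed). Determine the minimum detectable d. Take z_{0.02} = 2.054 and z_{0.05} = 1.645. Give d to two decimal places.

For a single sample (or paired design) of n = 407: d_min = (z_{α} + z_β)/√n.
z-sum = 2.054 + 1.645 = 3.699.
d_min = 3.699 / √407 = 3.699 / 20.174 = 0.183.

d_min ≈ 0.18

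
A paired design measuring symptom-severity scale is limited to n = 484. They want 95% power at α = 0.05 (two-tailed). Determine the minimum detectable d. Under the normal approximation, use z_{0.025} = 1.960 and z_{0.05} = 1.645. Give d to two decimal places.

For a single sample (or paired design) of n = 484: d_min = (z_{α/2} + z_β)/√n.
z-sum = 1.960 + 1.645 = 3.605.
d_min = 3.605 / √484 = 3.605 / 22.000 = 0.164.

d_min ≈ 0.16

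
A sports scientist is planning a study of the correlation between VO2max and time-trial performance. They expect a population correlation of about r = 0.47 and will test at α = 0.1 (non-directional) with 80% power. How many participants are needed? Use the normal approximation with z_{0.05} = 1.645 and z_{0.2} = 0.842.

Fisher's z: C = ½·ln((1+r)/(1−r)) = ½·ln(2.7736) = 0.5101.
n = ((z_{α/2} + z_β)/C)² + 3.
(1.645 + 0.842) / 0.5101 = 2.487 / 0.5101 = 4.876.
n = 4.876² + 3 = 23.77 + 3 = 26.8.
Round up.

n = 27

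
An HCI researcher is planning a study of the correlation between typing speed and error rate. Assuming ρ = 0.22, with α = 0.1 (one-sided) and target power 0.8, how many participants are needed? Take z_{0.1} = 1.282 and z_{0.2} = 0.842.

Fisher's z: C = ½·ln((1+r)/(1−r)) = ½·ln(1.5641) = 0.2237.
n = ((z_{α} + z_β)/C)² + 3.
(1.282 + 0.842) / 0.2237 = 2.124 / 0.2237 = 9.495.
n = 9.495² + 3 = 90.15 + 3 = 93.2.
Round up.

n = 94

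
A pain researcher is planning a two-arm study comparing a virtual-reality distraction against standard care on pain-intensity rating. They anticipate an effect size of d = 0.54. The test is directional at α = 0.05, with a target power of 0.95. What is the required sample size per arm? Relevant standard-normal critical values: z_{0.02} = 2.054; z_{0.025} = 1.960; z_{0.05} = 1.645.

For two independent groups with equal n: n = 2·((z_{α} + z_β) / d)².
z_{α} + z_β = 1.645 + 1.645 = 3.290.
n = 2 × (3.290 / 0.54)² = 2 × 6.093² = 2 × 37.12 = 74.2.
Round up to the next whole participant.

n = 75 per group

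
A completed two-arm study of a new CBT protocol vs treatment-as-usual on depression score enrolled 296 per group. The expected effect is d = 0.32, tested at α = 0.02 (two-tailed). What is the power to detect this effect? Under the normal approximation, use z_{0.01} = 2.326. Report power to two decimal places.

For two equal groups, power = Φ(d·√(n/2) − z_{α/2}).
d·√(n/2) = 0.32 × √(296/2) = 0.32 × 12.166 = 3.893.
z_β = 3.893 − 2.326 = 1.567.
Power = Φ(1.567) = 0.941.

power ≈ 0.94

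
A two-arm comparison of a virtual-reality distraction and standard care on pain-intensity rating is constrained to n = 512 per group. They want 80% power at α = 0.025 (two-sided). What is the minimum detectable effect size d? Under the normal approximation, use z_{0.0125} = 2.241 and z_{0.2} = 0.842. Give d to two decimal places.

d_min ≈ 0.19

For two independent groups of n = 512 each: d_min = (z_{α/2} + z_β)·√(2/n).
z-sum = 2.241 + 0.842 = 3.083.
d_min = 3.083 × √(2/512) = 3.083 × 0.0625 = 0.193.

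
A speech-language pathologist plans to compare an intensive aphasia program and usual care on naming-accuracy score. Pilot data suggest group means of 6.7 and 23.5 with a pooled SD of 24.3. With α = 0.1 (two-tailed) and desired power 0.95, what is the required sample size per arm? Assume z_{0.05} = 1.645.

n = 46 per group

Cohen's d = |M₁ − M₂| / SD_pooled = |6.7 − 23.5| / 24.3 = 16.8 / 24.3 = 0.691.
For two independent groups with equal n: n = 2·((z_{α/2} + z_β) / d)².
z_{α/2} + z_β = 1.645 + 1.645 = 3.290.
n = 2 × (3.290 / 0.691)² = 2 × 4.761² = 2 × 22.67 = 45.3.
Round up to the next whole participant.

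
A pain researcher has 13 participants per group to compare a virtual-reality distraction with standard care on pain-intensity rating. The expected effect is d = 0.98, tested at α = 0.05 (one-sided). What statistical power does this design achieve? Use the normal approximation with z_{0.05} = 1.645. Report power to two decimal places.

For two equal groups, power = Φ(d·√(n/2) − z_{α}).
d·√(n/2) = 0.98 × √(13/2) = 0.98 × 2.550 = 2.499.
z_β = 2.499 − 1.645 = 0.854.
Power = Φ(0.854) = 0.803.

power ≈ 0.80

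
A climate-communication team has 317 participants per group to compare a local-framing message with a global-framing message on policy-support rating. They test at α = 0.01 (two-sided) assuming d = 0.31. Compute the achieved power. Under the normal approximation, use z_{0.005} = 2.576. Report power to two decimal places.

For two equal groups, power = Φ(d·√(n/2) − z_{α/2}).
d·√(n/2) = 0.31 × √(317/2) = 0.31 × 12.590 = 3.903.
z_β = 3.903 − 2.576 = 1.327.
Power = Φ(1.327) = 0.908.

power ≈ 0.91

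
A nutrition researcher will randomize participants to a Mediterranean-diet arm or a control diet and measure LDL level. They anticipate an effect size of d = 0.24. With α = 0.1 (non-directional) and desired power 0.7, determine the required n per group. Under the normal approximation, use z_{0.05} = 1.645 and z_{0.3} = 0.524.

For two independent groups with equal n: n = 2·((z_{α/2} + z_β) / d)².
z_{α/2} + z_β = 1.645 + 0.524 = 2.169.
n = 2 × (2.169 / 0.24)² = 2 × 9.037² = 2 × 81.68 = 163.4.
Round up to the next whole participant.

n = 164 per group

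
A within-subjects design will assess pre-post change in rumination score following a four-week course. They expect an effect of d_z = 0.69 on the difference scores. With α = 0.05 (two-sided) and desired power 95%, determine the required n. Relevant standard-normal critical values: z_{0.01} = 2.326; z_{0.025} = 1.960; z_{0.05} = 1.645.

For a paired (one-sample on differences) test: n = ((z_{α/2} + z_β) / d)².
z_{α/2} + z_β = 1.960 + 1.645 = 3.605.
n = (3.605 / 0.69)² = 5.225² = 27.30.
Round up.

n = 28 pairs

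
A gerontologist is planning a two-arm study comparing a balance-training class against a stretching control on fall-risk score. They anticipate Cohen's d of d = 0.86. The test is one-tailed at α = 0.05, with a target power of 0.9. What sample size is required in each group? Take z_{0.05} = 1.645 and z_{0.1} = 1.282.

For two independent groups with equal n: n = 2·((z_{α} + z_β) / d)².
z_{α} + z_β = 1.645 + 1.282 = 2.927.
n = 2 × (2.927 / 0.86)² = 2 × 3.403² = 2 × 11.58 = 23.2.
Round up to the next whole participant.

n = 24 per group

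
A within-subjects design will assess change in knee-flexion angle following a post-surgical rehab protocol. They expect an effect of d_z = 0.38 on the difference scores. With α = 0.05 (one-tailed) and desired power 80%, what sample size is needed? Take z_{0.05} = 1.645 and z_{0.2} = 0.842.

For a paired (one-sample on differences) test: n = ((z_{α} + z_β) / d)².
z_{α} + z_β = 1.645 + 0.842 = 2.487.
n = (2.487 / 0.38)² = 6.545² = 42.83.
Round up.

n = 43 pairs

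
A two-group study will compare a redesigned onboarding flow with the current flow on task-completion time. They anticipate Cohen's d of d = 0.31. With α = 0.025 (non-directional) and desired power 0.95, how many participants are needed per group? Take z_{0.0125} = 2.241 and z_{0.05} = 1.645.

n = 315 per group

For two independent groups with equal n: n = 2·((z_{α/2} + z_β) / d)².
z_{α/2} + z_β = 2.241 + 1.645 = 3.886.
n = 2 × (3.886 / 0.31)² = 2 × 12.535² = 2 × 157.14 = 314.3.
Round up to the next whole participant.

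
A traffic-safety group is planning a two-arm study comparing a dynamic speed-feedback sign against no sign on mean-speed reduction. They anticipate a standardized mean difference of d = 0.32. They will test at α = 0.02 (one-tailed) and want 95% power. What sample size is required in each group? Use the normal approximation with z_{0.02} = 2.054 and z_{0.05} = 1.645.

n = 268 per group

For two independent groups with equal n: n = 2·((z_{α} + z_β) / d)².
z_{α} + z_β = 2.054 + 1.645 = 3.699.
n = 2 × (3.699 / 0.32)² = 2 × 11.559² = 2 × 133.62 = 267.2.
Round up to the next whole participant.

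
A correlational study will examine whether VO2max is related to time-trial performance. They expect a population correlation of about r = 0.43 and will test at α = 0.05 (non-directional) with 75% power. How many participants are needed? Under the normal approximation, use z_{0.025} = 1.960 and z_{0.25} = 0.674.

Fisher's z: C = ½·ln((1+r)/(1−r)) = ½·ln(2.5088) = 0.4599.
n = ((z_{α/2} + z_β)/C)² + 3.
(1.960 + 0.674) / 0.4599 = 2.634 / 0.4599 = 5.727.
n = 5.727² + 3 = 32.80 + 3 = 35.8.
Round up.

n = 36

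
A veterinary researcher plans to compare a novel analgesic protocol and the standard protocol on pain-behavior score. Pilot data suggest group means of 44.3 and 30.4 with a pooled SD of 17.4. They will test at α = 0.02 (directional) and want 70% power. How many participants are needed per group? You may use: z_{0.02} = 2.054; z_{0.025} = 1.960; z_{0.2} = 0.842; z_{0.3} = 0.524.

Cohen's d = |M₁ − M₂| / SD_pooled = |44.3 − 30.4| / 17.4 = 13.9 / 17.4 = 0.799.
For two independent groups with equal n: n = 2·((z_{α} + z_β) / d)².
z_{α} + z_β = 2.054 + 0.524 = 2.578.
n = 2 × (2.578 / 0.799)² = 2 × 3.227² = 2 × 10.41 = 20.8.
Round up to the next whole participant.

n = 21 per group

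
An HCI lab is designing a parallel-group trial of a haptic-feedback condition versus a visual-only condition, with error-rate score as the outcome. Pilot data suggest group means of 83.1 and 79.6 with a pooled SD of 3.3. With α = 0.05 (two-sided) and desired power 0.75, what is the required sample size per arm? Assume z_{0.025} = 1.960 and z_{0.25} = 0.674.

n = 13 per group

Cohen's d = |M₁ − M₂| / SD_pooled = |83.1 − 79.6| / 3.3 = 3.5 / 3.3 = 1.061.
For two independent groups with equal n: n = 2·((z_{α/2} + z_β) / d)².
z_{α/2} + z_β = 1.960 + 0.674 = 2.634.
n = 2 × (2.634 / 1.061)² = 2 × 2.483² = 2 × 6.16 = 12.3.
Round up to the next whole participant.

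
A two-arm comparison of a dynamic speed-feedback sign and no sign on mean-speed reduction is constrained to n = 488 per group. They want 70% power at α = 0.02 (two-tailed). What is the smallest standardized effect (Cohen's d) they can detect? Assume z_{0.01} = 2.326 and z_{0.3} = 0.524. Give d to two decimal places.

d_min ≈ 0.18

For two independent groups of n = 488 each: d_min = (z_{α/2} + z_β)·√(2/n).
z-sum = 2.326 + 0.524 = 2.850.
d_min = 2.850 × √(2/488) = 2.850 × 0.0640 = 0.182.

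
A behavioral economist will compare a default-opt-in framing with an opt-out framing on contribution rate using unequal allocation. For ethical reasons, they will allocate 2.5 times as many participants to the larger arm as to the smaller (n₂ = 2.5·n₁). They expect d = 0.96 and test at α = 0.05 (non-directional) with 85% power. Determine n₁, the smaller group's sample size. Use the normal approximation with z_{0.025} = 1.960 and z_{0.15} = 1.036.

n₁ = 14

With allocation ratio k = n₂/n₁ = 2.5, Var(x̄₁−x̄₂) = σ²(1/n₁ + 1/(k·n₁)) = σ²·(k+1)/(k·n₁).
So n₁ = (1 + 1/k)·((z_{α/2} + z_β)/d)² = 1.400 × (2.996/0.96)².
n₁ = 1.400 × 9.74 = 13.6.
Round up: n₁ = 14, giving n₂ = 2.5 × 14 = 35.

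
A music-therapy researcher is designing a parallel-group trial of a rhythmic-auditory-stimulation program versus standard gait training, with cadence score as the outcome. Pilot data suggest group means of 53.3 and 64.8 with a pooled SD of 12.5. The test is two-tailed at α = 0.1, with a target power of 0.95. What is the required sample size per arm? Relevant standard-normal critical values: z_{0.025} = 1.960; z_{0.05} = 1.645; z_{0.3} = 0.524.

Cohen's d = |M₁ − M₂| / SD_pooled = |53.3 − 64.8| / 12.5 = 11.5 / 12.5 = 0.920.
For two independent groups with equal n: n = 2·((z_{α/2} + z_β) / d)².
z_{α/2} + z_β = 1.645 + 1.645 = 3.290.
n = 2 × (3.290 / 0.920)² = 2 × 3.576² = 2 × 12.79 = 25.6.
Round up to the next whole participant.

n = 26 per group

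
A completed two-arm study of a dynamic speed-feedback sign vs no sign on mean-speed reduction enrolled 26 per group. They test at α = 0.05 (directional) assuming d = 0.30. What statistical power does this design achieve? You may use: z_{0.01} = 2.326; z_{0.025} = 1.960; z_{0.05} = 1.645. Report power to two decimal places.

For two equal groups, power = Φ(d·√(n/2) − z_{α}).
d·√(n/2) = 0.30 × √(26/2) = 0.30 × 3.606 = 1.082.
z_β = 1.082 − 1.645 = -0.563.
Power = Φ(-0.563) = 0.287.

power ≈ 0.29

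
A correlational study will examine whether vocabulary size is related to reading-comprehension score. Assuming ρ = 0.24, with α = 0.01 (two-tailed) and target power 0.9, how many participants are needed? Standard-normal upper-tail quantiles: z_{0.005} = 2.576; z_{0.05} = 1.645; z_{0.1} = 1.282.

Fisher's z: C = ½·ln((1+r)/(1−r)) = ½·ln(1.6316) = 0.2448.
n = ((z_{α/2} + z_β)/C)² + 3.
(2.576 + 1.282) / 0.2448 = 3.858 / 0.2448 = 15.760.
n = 15.760² + 3 = 248.37 + 3 = 251.4.
Round up.

n = 252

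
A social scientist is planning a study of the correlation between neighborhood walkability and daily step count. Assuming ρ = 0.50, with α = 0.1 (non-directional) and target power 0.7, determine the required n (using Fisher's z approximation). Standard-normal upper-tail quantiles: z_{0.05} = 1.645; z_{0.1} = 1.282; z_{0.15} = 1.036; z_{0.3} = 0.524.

n = 19

Fisher's z: C = ½·ln((1+r)/(1−r)) = ½·ln(3.0000) = 0.5493.
n = ((z_{α/2} + z_β)/C)² + 3.
(1.645 + 0.524) / 0.5493 = 2.169 / 0.5493 = 3.949.
n = 3.949² + 3 = 15.59 + 3 = 18.6.
Round up.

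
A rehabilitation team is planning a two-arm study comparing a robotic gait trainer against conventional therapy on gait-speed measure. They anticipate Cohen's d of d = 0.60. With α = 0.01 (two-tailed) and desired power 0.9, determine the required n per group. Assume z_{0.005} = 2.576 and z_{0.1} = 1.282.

For two independent groups with equal n: n = 2·((z_{α/2} + z_β) / d)².
z_{α/2} + z_β = 2.576 + 1.282 = 3.858.
n = 2 × (3.858 / 0.60)² = 2 × 6.430² = 2 × 41.34 = 82.7.
Round up to the next whole participant.

n = 83 per group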